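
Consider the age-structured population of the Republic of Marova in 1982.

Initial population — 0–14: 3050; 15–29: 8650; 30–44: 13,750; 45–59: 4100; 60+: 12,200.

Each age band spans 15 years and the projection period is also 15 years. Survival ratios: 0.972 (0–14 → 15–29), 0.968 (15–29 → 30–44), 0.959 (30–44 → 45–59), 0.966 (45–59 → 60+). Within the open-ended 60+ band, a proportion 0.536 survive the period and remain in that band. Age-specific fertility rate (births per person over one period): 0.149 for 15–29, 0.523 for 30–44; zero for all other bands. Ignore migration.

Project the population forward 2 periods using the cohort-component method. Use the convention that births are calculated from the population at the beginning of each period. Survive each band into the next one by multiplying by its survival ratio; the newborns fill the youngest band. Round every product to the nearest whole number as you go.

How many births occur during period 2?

Let band 1 be 0–14 through band 5 = 60+.
After projecting period 1:
Births: 8650 * 0.149 = 1289, 13750 * 0.523 = 7191 → total 8480
Band 2: 3050 * 0.972 = 2965
Band 3: 8650 * 0.968 = 8373
Band 4: 13750 * 0.959 = 13186
Band 5: 4100 * 0.966 + 12200 * 0.536 = 3961 + 6539 = 10500
→ [8480, 2965, 8373, 13186, 10500]
After projecting period 2:
Births: 2965 * 0.149 = 442, 8373 * 0.523 = 4379 → total 4821
Band 2: 8480 * 0.972 = 8243
Band 3: 2965 * 0.968 = 2870
Band 4: 8373 * 0.959 = 8030
Band 5: 13186 * 0.966 + 10500 * 0.536 = 12738 + 5628 = 18366
→ [4821, 8243, 2870, 8030, 18366]

4821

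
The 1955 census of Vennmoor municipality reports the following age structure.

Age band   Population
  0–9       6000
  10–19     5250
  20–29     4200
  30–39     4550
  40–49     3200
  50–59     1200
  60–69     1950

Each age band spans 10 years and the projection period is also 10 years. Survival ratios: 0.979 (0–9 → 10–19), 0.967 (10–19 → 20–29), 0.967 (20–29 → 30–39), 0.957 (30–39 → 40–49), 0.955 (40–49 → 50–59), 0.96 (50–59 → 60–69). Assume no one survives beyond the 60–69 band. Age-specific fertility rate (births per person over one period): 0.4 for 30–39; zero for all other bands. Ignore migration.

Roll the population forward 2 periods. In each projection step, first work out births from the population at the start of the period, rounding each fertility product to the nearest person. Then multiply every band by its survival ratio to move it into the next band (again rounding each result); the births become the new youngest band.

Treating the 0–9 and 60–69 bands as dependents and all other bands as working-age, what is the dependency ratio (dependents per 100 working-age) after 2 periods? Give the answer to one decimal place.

22.3

Period 1:
Births: 4550 × 0.4 = 1820
10–19: 6000 × 0.979 = 5874
20–29: 5250 × 0.967 = 5077
30–39: 4200 × 0.967 = 4061
40–49: 4550 × 0.957 = 4354
50–59: 3200 × 0.955 = 3056
60–69: 1200 × 0.96 = 1152
Giving 1820 / 5874 / 5077 / 4061 / 4354 / 3056 / 1152.
Period 2:
Births: 4061 × 0.4 = 1624
10–19: 1820 × 0.979 = 1782
20–29: 5874 × 0.967 = 5680
30–39: 5077 × 0.967 = 4909
40–49: 4061 × 0.957 = 3886
50–59: 4354 × 0.955 = 4158
60–69: 3056 × 0.96 = 2934
Giving 1624 / 1782 / 5680 / 4909 / 3886 / 4158 / 2934.
Dependents (band 0–9 + band 60–69) = 1624 + 2934 = 4558; working-age = 20415; ratio = 4558/20415 × 100 = 22.3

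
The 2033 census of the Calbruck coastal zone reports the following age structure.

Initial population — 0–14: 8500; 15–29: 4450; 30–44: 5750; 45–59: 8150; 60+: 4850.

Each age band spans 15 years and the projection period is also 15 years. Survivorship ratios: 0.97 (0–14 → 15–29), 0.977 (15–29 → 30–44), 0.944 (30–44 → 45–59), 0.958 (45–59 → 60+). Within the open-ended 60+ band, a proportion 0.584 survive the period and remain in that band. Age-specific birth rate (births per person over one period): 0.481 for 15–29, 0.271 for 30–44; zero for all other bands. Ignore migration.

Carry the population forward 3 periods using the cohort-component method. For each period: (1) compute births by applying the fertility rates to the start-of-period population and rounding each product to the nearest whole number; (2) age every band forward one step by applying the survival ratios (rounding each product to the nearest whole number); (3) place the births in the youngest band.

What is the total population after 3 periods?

After projecting period 1:
Births: 4450 × 0.481 = 2140 ; 5750 × 0.271 = 1558 → 3698
15–29: 8500 × 0.97 = 8245
30–44: 4450 × 0.977 = 4348
45–59: 5750 × 0.944 = 5428
60+: 8150 × 0.958 + 4850 × 0.584 = 7808 + 2832 = 10640
Population now: 0–14=3698, 15–29=8245, 30–44=4348, 45–59=5428, 60+=10640
After projecting period 2:
Births: 8245 × 0.481 = 3966 ; 4348 × 0.271 = 1178 → 5144
15–29: 3698 × 0.97 = 3587
30–44: 8245 × 0.977 = 8055
45–59: 4348 × 0.944 = 4105
60+: 5428 × 0.958 + 10640 × 0.584 = 5200 + 6214 = 11414
Population now: 0–14=5144, 15–29=3587, 30–44=8055, 45–59=4105, 60+=11414
After projecting period 3:
Births: 3587 × 0.481 = 1725 ; 8055 × 0.271 = 2183 → 3908
15–29: 5144 × 0.97 = 4990
30–44: 3587 × 0.977 = 3504
45–59: 8055 × 0.944 = 7604
60+: 4105 × 0.958 + 11414 × 0.584 = 3933 + 6666 = 10599
Population now: 0–14=3908, 15–29=4990, 30–44=3504, 45–59=7604, 60+=10599
Total after period 3: 3908 + 4990 + 3504 + 7604 + 10599 = 30605

30605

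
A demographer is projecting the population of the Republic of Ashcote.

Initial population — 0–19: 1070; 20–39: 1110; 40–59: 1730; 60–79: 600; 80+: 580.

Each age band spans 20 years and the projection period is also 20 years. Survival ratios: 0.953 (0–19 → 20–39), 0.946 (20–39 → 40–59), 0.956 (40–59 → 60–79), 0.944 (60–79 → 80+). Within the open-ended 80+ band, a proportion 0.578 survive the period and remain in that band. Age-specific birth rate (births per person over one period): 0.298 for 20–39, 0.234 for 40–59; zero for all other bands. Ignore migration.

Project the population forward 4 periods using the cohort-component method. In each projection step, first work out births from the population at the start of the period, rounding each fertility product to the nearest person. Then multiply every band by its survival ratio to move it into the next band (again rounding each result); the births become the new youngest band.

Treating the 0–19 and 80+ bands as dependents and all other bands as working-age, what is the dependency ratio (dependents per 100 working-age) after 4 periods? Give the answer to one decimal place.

Numbering the groups 1..5 from youngest to oldest:
[period 1]
Births: 1110 × 0.298 = 331  |  1730 × 0.234 = 405 → 736
Group 2: 1070 × 0.953 = 1020
Group 3: 1110 × 0.946 = 1050
Group 4: 1730 × 0.956 = 1654
Group 5: 600 × 0.944 + 580 × 0.578 = 566 + 335 = 901
Giving 736 / 1020 / 1050 / 1654 / 901.
[period 2]
Births: 1020 × 0.298 = 304  |  1050 × 0.234 = 246 → 550
Group 2: 736 × 0.953 = 701
Group 3: 1020 × 0.946 = 965
Group 4: 1050 × 0.956 = 1004
Group 5: 1654 × 0.944 + 901 × 0.578 = 1561 + 521 = 2082
Giving 550 / 701 / 965 / 1004 / 2082.
[period 3]
Births: 701 × 0.298 = 209  |  965 × 0.234 = 226 → 435
Group 2: 550 × 0.953 = 524
Group 3: 701 × 0.946 = 663
Group 4: 965 × 0.956 = 923
Group 5: 1004 × 0.944 + 2082 × 0.578 = 948 + 1203 = 2151
Giving 435 / 524 / 663 / 923 / 2151.
[period 4]
Births: 524 × 0.298 = 156  |  663 × 0.234 = 155 → 311
Group 2: 435 × 0.953 = 415
Group 3: 524 × 0.946 = 496
Group 4: 663 × 0.956 = 634
Group 5: 923 × 0.944 + 2151 × 0.578 = 871 + 1243 = 2114
Giving 311 / 415 / 496 / 634 / 2114.
Dependents (band 0–19 + band 80+) = 311 + 2114 = 2425; working-age = 1545; ratio = 2425/1545 × 100 = 157.0

157.0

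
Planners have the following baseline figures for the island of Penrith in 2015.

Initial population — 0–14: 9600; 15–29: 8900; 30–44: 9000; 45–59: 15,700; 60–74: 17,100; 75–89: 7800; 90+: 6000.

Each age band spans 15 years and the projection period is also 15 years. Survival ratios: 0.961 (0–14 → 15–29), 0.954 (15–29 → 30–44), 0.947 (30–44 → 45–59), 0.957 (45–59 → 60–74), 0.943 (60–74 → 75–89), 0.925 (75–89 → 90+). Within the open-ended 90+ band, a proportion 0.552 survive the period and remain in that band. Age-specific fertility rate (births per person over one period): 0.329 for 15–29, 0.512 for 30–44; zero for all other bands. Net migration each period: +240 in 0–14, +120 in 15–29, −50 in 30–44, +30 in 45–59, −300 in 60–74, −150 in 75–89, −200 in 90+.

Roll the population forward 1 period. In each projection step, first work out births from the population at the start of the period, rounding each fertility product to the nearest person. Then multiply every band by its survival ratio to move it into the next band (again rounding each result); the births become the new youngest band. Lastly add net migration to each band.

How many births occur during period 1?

7536

Numbering the bands 1..7 from youngest to oldest:
Period 1.
Births: 8900 * 0.329 = 2928 ; 9000 * 0.512 = 4608 ⇒ total 7536
Band 2: 9600 * 0.961 = 9226
Band 3: 8900 * 0.954 = 8491
Band 4: 9000 * 0.947 = 8523
Band 5: 15700 * 0.957 = 15025
Band 6: 17100 * 0.943 = 16125
Band 7: 7800 * 0.925 + 6000 * 0.552 = 7215 + 3312 = 10527
Net migration: Band 1 + 240 → 7776; Band 2 + 120 → 9346; Band 3 − 50 → 8441; Band 4 + 30 → 8553; Band 5 − 300 → 14725; Band 6 − 150 → 15975; Band 7 − 200 → 10327
End of period: [7776, 9346, 8441, 8553, 14725, 15975, 10327]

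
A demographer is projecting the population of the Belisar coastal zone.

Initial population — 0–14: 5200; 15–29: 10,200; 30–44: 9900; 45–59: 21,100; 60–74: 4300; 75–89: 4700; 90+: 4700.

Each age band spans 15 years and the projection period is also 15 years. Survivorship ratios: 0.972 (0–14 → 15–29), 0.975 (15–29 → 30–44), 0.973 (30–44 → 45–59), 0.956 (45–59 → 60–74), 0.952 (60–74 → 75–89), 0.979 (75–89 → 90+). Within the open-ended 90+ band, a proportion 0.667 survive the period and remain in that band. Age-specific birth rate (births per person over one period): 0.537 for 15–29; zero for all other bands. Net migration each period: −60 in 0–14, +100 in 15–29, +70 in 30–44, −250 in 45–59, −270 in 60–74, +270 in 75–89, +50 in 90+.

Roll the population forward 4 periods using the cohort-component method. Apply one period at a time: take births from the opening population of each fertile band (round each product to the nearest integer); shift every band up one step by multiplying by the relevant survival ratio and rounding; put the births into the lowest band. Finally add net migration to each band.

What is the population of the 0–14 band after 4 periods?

Call the groups 1 to 7, youngest first.
After projecting period 1:
Births: 10200 × 0.537 = 5477
Group 2: 5200 × 0.972 = 5054
Group 3: 10200 × 0.975 = 9945
Group 4: 9900 × 0.973 = 9633
Group 5: 21100 × 0.956 = 20172
Group 6: 4300 × 0.952 = 4094
Group 7: 4700 × 0.979 + 4700 × 0.667 = 4601 + 3135 = 7736
Net migration: Group 1 − 60 → 5417; Group 2 + 100 → 5154; Group 3 + 70 → 10015; Group 4 − 250 → 9383; Group 5 − 270 → 19902; Group 6 + 270 → 4364; Group 7 + 50 → 7786
Giving 5417 / 5154 / 10015 / 9383 / 19902 / 4364 / 7786.
After projecting period 2:
Births: 5154 × 0.537 = 2768
Group 2: 5417 × 0.972 = 5265
Group 3: 5154 × 0.975 = 5025
Group 4: 10015 × 0.973 = 9745
Group 5: 9383 × 0.956 = 8970
Group 6: 19902 × 0.952 = 18947
Group 7: 4364 × 0.979 + 7786 × 0.667 = 4272 + 5193 = 9465
Net migration: Group 1 − 60 → 2708; Group 2 + 100 → 5365; Group 3 + 70 → 5095; Group 4 − 250 → 9495; Group 5 − 270 → 8700; Group 6 + 270 → 19217; Group 7 + 50 → 9515
Giving 2708 / 5365 / 5095 / 9495 / 8700 / 19217 / 9515.
After projecting period 3:
Births: 5365 × 0.537 = 2881
Group 2: 2708 × 0.972 = 2632
Group 3: 5365 × 0.975 = 5231
Group 4: 5095 × 0.973 = 4957
Group 5: 9495 × 0.956 = 9077
Group 6: 8700 × 0.952 = 8282
Group 7: 19217 × 0.979 + 9515 × 0.667 = 18813 + 6347 = 25160
Net migration: Group 1 − 60 → 2821; Group 2 + 100 → 2732; Group 3 + 70 → 5301; Group 4 − 250 → 4707; Group 5 − 270 → 8807; Group 6 + 270 → 8552; Group 7 + 50 → 25210
Giving 2821 / 2732 / 5301 / 4707 / 8807 / 8552 / 25210.
After projecting period 4:
Births: 2732 × 0.537 = 1467
Group 2: 2821 × 0.972 = 2742
Group 3: 2732 × 0.975 = 2664
Group 4: 5301 × 0.973 = 5158
Group 5: 4707 × 0.956 = 4500
Group 6: 8807 × 0.952 = 8384
Group 7: 8552 × 0.979 + 25210 × 0.667 = 8372 + 16815 = 25187
Net migration: Group 1 − 60 → 1407; Group 2 + 100 → 2842; Group 3 + 70 → 2734; Group 4 − 250 → 4908; Group 5 − 270 → 4230; Group 6 + 270 → 8654; Group 7 + 50 → 25237
Giving 1407 / 2842 / 2734 / 4908 / 4230 / 8654 / 25237.

1407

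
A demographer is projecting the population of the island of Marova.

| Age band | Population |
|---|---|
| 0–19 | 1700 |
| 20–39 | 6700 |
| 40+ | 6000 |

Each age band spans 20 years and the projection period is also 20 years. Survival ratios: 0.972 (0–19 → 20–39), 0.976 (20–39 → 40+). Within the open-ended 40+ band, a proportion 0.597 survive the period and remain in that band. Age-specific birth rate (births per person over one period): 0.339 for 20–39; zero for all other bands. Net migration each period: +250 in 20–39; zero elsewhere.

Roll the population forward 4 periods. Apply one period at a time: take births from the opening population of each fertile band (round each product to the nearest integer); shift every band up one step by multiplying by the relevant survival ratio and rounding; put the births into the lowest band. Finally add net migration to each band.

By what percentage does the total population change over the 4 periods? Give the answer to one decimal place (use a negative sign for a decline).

— Period 1 —
Births: 6700 × 0.339 = 2271
20–39: 1700 × 0.972 = 1652
40+: 6700 × 0.976 + 6000 × 0.597 = 6539 + 3582 = 10121
Net migration: 20–39 + 250 → 1902
End of period: [2271, 1902, 10121]
— Period 2 —
Births: 1902 × 0.339 = 645
20–39: 2271 × 0.972 = 2207
40+: 1902 × 0.976 + 10121 × 0.597 = 1856 + 6042 = 7898
Net migration: 20–39 + 250 → 2457
End of period: [645, 2457, 7898]
— Period 3 —
Births: 2457 × 0.339 = 833
20–39: 645 × 0.972 = 627
40+: 2457 × 0.976 + 7898 × 0.597 = 2398 + 4715 = 7113
Net migration: 20–39 + 250 → 877
End of period: [833, 877, 7113]
— Period 4 —
Births: 877 × 0.339 = 297
20–39: 833 × 0.972 = 810
40+: 877 × 0.976 + 7113 × 0.597 = 856 + 4246 = 5102
Net migration: 20–39 + 250 → 1060
End of period: [297, 1060, 5102]
Total: 14400 → 6459; change = -7941; percentage change = -55.1%

-55.1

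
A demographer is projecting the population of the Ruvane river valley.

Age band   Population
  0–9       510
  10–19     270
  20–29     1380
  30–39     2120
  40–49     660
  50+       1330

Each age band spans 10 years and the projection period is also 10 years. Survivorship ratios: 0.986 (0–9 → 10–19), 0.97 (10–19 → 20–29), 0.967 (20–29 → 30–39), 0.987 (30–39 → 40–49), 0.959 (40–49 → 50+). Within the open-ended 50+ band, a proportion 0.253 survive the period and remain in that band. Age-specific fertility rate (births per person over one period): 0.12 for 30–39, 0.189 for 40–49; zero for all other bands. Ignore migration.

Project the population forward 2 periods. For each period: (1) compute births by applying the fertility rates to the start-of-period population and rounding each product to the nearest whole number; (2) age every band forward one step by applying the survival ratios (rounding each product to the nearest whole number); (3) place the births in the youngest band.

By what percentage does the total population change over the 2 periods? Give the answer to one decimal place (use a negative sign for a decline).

Numbering the bands 1..6 from youngest to oldest:
— Period 1 —
Births: 2120 × 0.12 = 254, 660 × 0.189 = 125 → total 379
Band 2: 510 × 0.986 = 503
Band 3: 270 × 0.97 = 262
Band 4: 1380 × 0.967 = 1334
Band 5: 2120 × 0.987 = 2092
Band 6: 660 × 0.959 + 1330 × 0.253 = 633 + 336 = 969
→ [379, 503, 262, 1334, 2092, 969]
— Period 2 —
Births: 1334 × 0.12 = 160, 2092 × 0.189 = 395 → total 555
Band 2: 379 × 0.986 = 374
Band 3: 503 × 0.97 = 488
Band 4: 262 × 0.967 = 253
Band 5: 1334 × 0.987 = 1317
Band 6: 2092 × 0.959 + 969 × 0.253 = 2006 + 245 = 2251
→ [555, 374, 488, 253, 1317, 2251]
Total: 6270 → 5238; change = -1032; percentage change = -16.5%

-16.5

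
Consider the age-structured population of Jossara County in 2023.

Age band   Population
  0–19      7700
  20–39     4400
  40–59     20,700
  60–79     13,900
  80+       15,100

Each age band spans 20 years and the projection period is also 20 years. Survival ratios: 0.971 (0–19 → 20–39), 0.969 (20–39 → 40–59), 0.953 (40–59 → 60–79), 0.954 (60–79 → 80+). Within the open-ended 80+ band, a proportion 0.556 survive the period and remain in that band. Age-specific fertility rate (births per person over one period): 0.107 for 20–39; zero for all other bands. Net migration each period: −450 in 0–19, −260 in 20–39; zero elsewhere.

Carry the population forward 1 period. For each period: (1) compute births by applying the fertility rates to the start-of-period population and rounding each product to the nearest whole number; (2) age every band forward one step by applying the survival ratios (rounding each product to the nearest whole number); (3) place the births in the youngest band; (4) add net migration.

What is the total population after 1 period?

After projecting period 1:
Births: 4400 × 0.107 = 471
20–39: 7700 × 0.971 = 7477
40–59: 4400 × 0.969 = 4264
60–79: 20700 × 0.953 = 19727
80+: 13900 × 0.954 + 15100 × 0.556 = 13261 + 8396 = 21657
Net migration: 0–19 − 450 → 21; 20–39 − 260 → 7217
→ [21, 7217, 4264, 19727, 21657]
Total after period 1: 21 + 7217 + 4264 + 19727 + 21657 = 52886

52886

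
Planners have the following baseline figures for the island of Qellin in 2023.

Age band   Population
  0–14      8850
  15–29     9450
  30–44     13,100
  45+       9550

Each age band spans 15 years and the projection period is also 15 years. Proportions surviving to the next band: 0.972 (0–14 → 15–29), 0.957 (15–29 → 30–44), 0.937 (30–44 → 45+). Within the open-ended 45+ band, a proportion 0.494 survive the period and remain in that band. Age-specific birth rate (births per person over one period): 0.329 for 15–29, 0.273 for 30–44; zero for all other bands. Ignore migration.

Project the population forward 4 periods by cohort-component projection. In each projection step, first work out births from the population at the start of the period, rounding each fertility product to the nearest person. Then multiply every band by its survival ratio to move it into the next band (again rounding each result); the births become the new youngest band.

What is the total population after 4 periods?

26339

Period 1:
Births: 9450 × 0.329 = 3109  |  13100 × 0.273 = 3576 → 6685
15–29: 8850 × 0.972 = 8602
30–44: 9450 × 0.957 = 9044
45+: 13100 × 0.937 + 9550 × 0.494 = 12275 + 4718 = 16993
→ [6685, 8602, 9044, 16993]
Period 2:
Births: 8602 × 0.329 = 2830  |  9044 × 0.273 = 2469 → 5299
15–29: 6685 × 0.972 = 6498
30–44: 8602 × 0.957 = 8232
45+: 9044 × 0.937 + 16993 × 0.494 = 8474 + 8395 = 16869
→ [5299, 6498, 8232, 16869]
Period 3:
Births: 6498 × 0.329 = 2138  |  8232 × 0.273 = 2247 → 4385
15–29: 5299 × 0.972 = 5151
30–44: 6498 × 0.957 = 6219
45+: 8232 × 0.937 + 16869 × 0.494 = 7713 + 8333 = 16046
→ [4385, 5151, 6219, 16046]
Period 4:
Births: 5151 × 0.329 = 1695  |  6219 × 0.273 = 1698 → 3393
15–29: 4385 × 0.972 = 4262
30–44: 5151 × 0.957 = 4930
45+: 6219 × 0.937 + 16046 × 0.494 = 5827 + 7927 = 13754
→ [3393, 4262, 4930, 13754]
Total after period 4: 3393 + 4262 + 4930 + 13754 = 26339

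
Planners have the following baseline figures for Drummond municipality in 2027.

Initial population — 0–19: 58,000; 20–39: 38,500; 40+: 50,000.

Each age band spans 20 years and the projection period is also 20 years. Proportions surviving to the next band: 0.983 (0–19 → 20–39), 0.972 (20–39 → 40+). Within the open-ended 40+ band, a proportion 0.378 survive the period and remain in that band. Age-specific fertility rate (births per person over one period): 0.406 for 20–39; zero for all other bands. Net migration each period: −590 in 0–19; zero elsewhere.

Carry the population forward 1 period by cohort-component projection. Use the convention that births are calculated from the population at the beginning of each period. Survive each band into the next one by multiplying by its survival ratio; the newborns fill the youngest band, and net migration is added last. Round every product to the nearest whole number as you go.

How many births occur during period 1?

15631

Call the groups 1 to 3, youngest first.
Period 1:
Births: 38500 * 0.406 = 15631
Group 2: 58000 * 0.983 = 57014
Group 3: 38500 * 0.972 + 50000 * 0.378 = 37422 + 18900 = 56322
Net migration: Group 1 − 590 → 15041
→ [15041, 57014, 56322]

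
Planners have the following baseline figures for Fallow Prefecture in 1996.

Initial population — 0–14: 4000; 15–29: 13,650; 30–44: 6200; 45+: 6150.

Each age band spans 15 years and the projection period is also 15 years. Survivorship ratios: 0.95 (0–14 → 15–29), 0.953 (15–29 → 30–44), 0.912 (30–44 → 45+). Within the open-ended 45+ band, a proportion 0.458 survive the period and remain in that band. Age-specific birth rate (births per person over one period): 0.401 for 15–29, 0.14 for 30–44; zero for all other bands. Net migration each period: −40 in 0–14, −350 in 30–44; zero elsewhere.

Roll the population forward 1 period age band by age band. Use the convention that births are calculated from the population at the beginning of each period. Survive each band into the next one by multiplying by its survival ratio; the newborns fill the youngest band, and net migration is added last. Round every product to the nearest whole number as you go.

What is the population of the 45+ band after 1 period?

8471

Let group 1 be 0–14 through group 4 = 45+.
Period 1.
Births: 13650 * 0.401 = 5474  |  6200 * 0.14 = 868 — total 6342
Group 2: 4000 * 0.95 = 3800
Group 3: 13650 * 0.953 = 13008
Group 4: 6200 * 0.912 + 6150 * 0.458 = 5654 + 2817 = 8471
Net migration: Group 1 − 40 → 6302; Group 3 − 350 → 12658
End of period: [6302, 3800, 12658, 8471]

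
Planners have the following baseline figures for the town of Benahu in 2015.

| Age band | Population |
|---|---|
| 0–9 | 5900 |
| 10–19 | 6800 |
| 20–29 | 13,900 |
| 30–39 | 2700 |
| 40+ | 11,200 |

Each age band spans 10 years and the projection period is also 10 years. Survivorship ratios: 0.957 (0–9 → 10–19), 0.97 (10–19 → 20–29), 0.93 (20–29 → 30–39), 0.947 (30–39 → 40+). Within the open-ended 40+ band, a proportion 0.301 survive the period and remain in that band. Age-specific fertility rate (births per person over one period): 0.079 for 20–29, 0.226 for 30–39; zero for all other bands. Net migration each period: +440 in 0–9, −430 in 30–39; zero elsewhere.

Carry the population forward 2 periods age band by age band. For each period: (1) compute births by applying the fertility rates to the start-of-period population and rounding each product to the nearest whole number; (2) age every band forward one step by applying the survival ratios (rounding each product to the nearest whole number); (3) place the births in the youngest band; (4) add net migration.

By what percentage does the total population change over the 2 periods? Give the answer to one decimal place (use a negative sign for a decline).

-24.3

— Period 1 —
Births: 13900 * 0.079 = 1098 ; 2700 * 0.226 = 610 → total 1708
10–19: 5900 * 0.957 = 5646
20–29: 6800 * 0.97 = 6596
30–39: 13900 * 0.93 = 12927
40+: 2700 * 0.947 + 11200 * 0.301 = 2557 + 3371 = 5928
Net migration: 0–9 + 440 → 2148; 30–39 − 430 → 12497
→ [2148, 5646, 6596, 12497, 5928]
— Period 2 —
Births: 6596 * 0.079 = 521 ; 12497 * 0.226 = 2824 → total 3345
10–19: 2148 * 0.957 = 2056
20–29: 5646 * 0.97 = 5477
30–39: 6596 * 0.93 = 6134
40+: 12497 * 0.947 + 5928 * 0.301 = 11835 + 1784 = 13619
Net migration: 0–9 + 440 → 3785; 30–39 − 430 → 5704
→ [3785, 2056, 5477, 5704, 13619]
Total: 40500 → 30641; change = -9859; percentage change = -24.3%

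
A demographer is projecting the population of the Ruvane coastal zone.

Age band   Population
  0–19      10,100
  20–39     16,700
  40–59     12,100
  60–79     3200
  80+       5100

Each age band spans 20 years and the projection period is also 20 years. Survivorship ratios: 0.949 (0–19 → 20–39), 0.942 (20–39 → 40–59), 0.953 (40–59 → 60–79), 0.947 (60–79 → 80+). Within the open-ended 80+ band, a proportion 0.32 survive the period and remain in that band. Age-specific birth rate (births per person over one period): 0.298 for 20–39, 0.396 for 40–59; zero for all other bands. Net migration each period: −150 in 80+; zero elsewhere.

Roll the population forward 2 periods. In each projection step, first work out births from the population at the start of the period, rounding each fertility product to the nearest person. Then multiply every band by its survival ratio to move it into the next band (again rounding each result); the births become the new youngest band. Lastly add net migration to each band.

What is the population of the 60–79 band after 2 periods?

Period 1:
Births: 16700 × 0.298 = 4977  |  12100 × 0.396 = 4792 → total 9769
20–39: 10100 × 0.949 = 9585
40–59: 16700 × 0.942 = 15731
60–79: 12100 × 0.953 = 11531
80+: 3200 × 0.947 + 5100 × 0.32 = 3030 + 1632 = 4662
Net migration: 80+ − 150 → 4512
End of period: [9769, 9585, 15731, 11531, 4512]
Period 2:
Births: 9585 × 0.298 = 2856  |  15731 × 0.396 = 6229 → total 9085
20–39: 9769 × 0.949 = 9271
40–59: 9585 × 0.942 = 9029
60–79: 15731 × 0.953 = 14992
80+: 11531 × 0.947 + 4512 × 0.32 = 10920 + 1444 = 12364
Net migration: 80+ − 150 → 12214
End of period: [9085, 9271, 9029, 14992, 12214]

14992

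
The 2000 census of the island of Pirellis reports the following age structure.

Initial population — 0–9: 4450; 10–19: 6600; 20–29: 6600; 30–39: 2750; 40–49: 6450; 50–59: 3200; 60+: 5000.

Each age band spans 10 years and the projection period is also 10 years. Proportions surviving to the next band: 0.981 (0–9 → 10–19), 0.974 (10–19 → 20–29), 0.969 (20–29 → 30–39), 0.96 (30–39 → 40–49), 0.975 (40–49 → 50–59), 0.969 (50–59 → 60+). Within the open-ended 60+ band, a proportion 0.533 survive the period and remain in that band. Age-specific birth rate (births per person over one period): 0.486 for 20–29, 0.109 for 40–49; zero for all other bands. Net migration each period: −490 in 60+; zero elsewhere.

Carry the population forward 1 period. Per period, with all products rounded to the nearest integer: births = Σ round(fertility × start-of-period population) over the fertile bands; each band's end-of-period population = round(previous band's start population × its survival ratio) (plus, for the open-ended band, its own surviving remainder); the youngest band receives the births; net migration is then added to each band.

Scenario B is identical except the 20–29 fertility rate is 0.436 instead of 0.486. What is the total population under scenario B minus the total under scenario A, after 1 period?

-330

— Period 1 —
Births: 6600 × 0.486 = 3208, 6450 × 0.109 = 703 → total 3911
10–19: 4450 × 0.981 = 4365
20–29: 6600 × 0.974 = 6428
30–39: 6600 × 0.969 = 6395
40–49: 2750 × 0.96 = 2640
50–59: 6450 × 0.975 = 6289
60+: 3200 × 0.969 + 5000 × 0.533 = 3101 + 2665 = 5766
Net migration: 60+ − 490 → 5276
→ [3911, 4365, 6428, 6395, 2640, 6289, 5276]
Scenario A total after 1 period: 35304
Scenario B projection —
— Period 1 —
Births: 6600 × 0.436 = 2878, 6450 × 0.109 = 703 → total 3581
10–19: 4450 × 0.981 = 4365
20–29: 6600 × 0.974 = 6428
30–39: 6600 × 0.969 = 6395
40–49: 2750 × 0.96 = 2640
50–59: 6450 × 0.975 = 6289
60+: 3200 × 0.969 + 5000 × 0.533 = 3101 + 2665 = 5766
Net migration: 60+ − 490 → 5276
→ [3581, 4365, 6428, 6395, 2640, 6289, 5276]
Scenario B total after 1 period: 34974
Difference B − A = 34974 − 35304 = -330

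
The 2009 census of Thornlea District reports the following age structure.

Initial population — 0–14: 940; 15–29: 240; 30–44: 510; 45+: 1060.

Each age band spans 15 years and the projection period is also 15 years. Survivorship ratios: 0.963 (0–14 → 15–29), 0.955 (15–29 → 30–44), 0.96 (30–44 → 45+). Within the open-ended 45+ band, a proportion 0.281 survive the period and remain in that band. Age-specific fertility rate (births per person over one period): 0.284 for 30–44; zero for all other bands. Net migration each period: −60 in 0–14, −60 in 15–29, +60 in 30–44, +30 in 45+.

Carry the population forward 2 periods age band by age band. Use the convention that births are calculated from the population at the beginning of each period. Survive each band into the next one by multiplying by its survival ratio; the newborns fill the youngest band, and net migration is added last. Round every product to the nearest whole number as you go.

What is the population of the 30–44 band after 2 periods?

Call the bands 1 to 4, youngest first.
Period 1.
Births: 510 × 0.284 = 145
Band 2: 940 × 0.963 = 905
Band 3: 240 × 0.955 = 229
Band 4: 510 × 0.96 + 1060 × 0.281 = 490 + 298 = 788
Net migration: Band 1 − 60 → 85; Band 2 − 60 → 845; Band 3 + 60 → 289; Band 4 + 30 → 818
→ [85, 845, 289, 818]
Period 2.
Births: 289 × 0.284 = 82
Band 2: 85 × 0.963 = 82
Band 3: 845 × 0.955 = 807
Band 4: 289 × 0.96 + 818 × 0.281 = 277 + 230 = 507
Net migration: Band 1 − 60 → 22; Band 2 − 60 → 22; Band 3 + 60 → 867; Band 4 + 30 → 537
→ [22, 22, 867, 537]

867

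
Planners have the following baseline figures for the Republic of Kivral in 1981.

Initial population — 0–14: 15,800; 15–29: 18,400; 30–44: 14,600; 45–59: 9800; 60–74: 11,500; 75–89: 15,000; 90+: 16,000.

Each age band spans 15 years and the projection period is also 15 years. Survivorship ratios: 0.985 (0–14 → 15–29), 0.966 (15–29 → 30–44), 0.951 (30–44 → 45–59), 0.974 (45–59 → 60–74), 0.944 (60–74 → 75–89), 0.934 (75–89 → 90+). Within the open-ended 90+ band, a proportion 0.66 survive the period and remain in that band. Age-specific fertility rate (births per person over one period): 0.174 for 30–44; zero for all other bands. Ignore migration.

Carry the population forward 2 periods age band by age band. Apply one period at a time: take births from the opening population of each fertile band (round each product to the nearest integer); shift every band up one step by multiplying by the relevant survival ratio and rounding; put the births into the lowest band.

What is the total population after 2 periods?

— Period 1 —
Births: 14600 × 0.174 = 2540
15–29: 15800 × 0.985 = 15563
30–44: 18400 × 0.966 = 17774
45–59: 14600 × 0.951 = 13885
60–74: 9800 × 0.974 = 9545
75–89: 11500 × 0.944 = 10856
90+: 15000 × 0.934 + 16000 × 0.66 = 14010 + 10560 = 24570
→ [2540, 15563, 17774, 13885, 9545, 10856, 24570]
— Period 2 —
Births: 17774 × 0.174 = 3093
15–29: 2540 × 0.985 = 2502
30–44: 15563 × 0.966 = 15034
45–59: 17774 × 0.951 = 16903
60–74: 13885 × 0.974 = 13524
75–89: 9545 × 0.944 = 9010
90+: 10856 × 0.934 + 24570 × 0.66 = 10140 + 16216 = 26356
→ [3093, 2502, 15034, 16903, 13524, 9010, 26356]
Total after period 2: 3093 + 2502 + 15034 + 16903 + 13524 + 9010 + 26356 = 86422

86422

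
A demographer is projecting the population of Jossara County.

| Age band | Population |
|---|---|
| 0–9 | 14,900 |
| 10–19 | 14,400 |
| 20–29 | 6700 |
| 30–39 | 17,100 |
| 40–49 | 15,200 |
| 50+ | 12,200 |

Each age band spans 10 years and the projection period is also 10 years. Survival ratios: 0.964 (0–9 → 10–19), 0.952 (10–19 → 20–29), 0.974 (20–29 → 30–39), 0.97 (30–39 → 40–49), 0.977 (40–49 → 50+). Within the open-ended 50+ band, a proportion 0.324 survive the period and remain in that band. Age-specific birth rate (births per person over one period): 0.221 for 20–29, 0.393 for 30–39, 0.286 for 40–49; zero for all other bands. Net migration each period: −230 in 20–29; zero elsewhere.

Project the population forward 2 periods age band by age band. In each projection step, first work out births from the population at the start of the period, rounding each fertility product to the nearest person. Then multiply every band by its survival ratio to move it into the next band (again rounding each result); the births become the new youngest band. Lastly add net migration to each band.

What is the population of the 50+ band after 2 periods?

Numbering the bands 1..6 from youngest to oldest:
Period 1.
Births: 6700 × 0.221 = 1481, 17100 × 0.393 = 6720, 15200 × 0.286 = 4347 → total 12548
Band 2: 14900 × 0.964 = 14364
Band 3: 14400 × 0.952 = 13709
Band 4: 6700 × 0.974 = 6526
Band 5: 17100 × 0.97 = 16587
Band 6: 15200 × 0.977 + 12200 × 0.324 = 14850 + 3953 = 18803
Net migration: Band 3 − 230 → 13479
Giving 12548 / 14364 / 13479 / 6526 / 16587 / 18803.
Period 2.
Births: 13479 × 0.221 = 2979, 6526 × 0.393 = 2565, 16587 × 0.286 = 4744 → total 10288
Band 2: 12548 × 0.964 = 12096
Band 3: 14364 × 0.952 = 13675
Band 4: 13479 × 0.974 = 13129
Band 5: 6526 × 0.97 = 6330
Band 6: 16587 × 0.977 + 18803 × 0.324 = 16205 + 6092 = 22297
Net migration: Band 3 − 230 → 13445
Giving 10288 / 12096 / 13445 / 13129 / 6330 / 22297.

22297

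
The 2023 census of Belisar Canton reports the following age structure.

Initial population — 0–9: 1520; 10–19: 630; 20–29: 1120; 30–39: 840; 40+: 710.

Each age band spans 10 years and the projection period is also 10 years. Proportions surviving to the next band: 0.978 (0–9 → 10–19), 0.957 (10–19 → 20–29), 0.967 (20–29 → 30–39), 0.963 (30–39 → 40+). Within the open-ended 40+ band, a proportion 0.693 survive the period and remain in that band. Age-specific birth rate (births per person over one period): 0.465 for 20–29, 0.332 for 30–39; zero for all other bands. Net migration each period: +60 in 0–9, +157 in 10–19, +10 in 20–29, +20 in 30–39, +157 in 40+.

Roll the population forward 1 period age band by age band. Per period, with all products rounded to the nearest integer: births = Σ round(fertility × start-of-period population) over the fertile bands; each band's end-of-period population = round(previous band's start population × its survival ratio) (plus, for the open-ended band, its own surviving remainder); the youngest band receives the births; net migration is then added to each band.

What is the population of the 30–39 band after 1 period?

Let group 1 be 0–9 through group 5 = 40+.
Period 1:
Births: 1120 * 0.465 = 521, 840 * 0.332 = 279 → total 800
Group 2: 1520 * 0.978 = 1487
Group 3: 630 * 0.957 = 603
Group 4: 1120 * 0.967 = 1083
Group 5: 840 * 0.963 + 710 * 0.693 = 809 + 492 = 1301
Net migration: Group 1 + 60 → 860; Group 2 + 157 → 1644; Group 3 + 10 → 613; Group 4 + 20 → 1103; Group 5 + 157 → 1458
End of period: [860, 1644, 613, 1103, 1458]

1103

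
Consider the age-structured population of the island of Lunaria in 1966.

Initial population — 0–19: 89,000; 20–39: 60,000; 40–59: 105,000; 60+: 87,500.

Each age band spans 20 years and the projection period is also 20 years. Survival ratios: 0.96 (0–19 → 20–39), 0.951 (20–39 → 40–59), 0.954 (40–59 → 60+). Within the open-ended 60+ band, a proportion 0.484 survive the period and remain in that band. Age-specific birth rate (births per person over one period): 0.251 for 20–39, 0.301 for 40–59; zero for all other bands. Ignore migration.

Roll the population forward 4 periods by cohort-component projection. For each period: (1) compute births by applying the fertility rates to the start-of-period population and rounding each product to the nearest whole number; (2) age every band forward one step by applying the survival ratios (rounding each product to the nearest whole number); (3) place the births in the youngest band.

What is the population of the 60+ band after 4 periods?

Period 1.
Births: 60000 × 0.251 = 15060  |  105000 × 0.301 = 31605 → 46665
20–39: 89000 × 0.96 = 85440
40–59: 60000 × 0.951 = 57060
60+: 105000 × 0.954 + 87500 × 0.484 = 100170 + 42350 = 142520
Population now: 0–19=46665, 20–39=85440, 40–59=57060, 60+=142520
Period 2.
Births: 85440 × 0.251 = 21445  |  57060 × 0.301 = 17175 → 38620
20–39: 46665 × 0.96 = 44798
40–59: 85440 × 0.951 = 81253
60+: 57060 × 0.954 + 142520 × 0.484 = 54435 + 68980 = 123415
Population now: 0–19=38620, 20–39=44798, 40–59=81253, 60+=123415
Period 3.
Births: 44798 × 0.251 = 11244  |  81253 × 0.301 = 24457 → 35701
20–39: 38620 × 0.96 = 37075
40–59: 44798 × 0.951 = 42603
60+: 81253 × 0.954 + 123415 × 0.484 = 77515 + 59733 = 137248
Population now: 0–19=35701, 20–39=37075, 40–59=42603, 60+=137248
Period 4.
Births: 37075 × 0.251 = 9306  |  42603 × 0.301 = 12824 → 22130
20–39: 35701 × 0.96 = 34273
40–59: 37075 × 0.951 = 35258
60+: 42603 × 0.954 + 137248 × 0.484 = 40643 + 66428 = 107071
Population now: 0–19=22130, 20–39=34273, 40–59=35258, 60+=107071

107071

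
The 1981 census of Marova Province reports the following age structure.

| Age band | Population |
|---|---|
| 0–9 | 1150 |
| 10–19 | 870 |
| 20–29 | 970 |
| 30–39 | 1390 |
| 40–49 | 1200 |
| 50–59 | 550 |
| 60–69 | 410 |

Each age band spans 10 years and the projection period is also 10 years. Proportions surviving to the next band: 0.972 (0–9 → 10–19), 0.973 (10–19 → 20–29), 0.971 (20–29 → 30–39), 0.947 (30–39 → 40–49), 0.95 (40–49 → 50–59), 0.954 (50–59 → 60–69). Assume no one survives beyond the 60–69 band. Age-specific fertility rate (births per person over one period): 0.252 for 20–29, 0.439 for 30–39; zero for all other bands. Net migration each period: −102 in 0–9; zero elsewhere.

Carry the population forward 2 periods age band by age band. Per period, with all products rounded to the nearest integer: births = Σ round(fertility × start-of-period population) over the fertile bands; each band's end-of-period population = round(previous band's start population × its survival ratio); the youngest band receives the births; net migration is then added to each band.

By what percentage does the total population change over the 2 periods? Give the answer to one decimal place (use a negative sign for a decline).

Period 1.
Births: 970 * 0.252 = 244, 1390 * 0.439 = 610 → total 854
10–19: 1150 * 0.972 = 1118
20–29: 870 * 0.973 = 847
30–39: 970 * 0.971 = 942
40–49: 1390 * 0.947 = 1316
50–59: 1200 * 0.95 = 1140
60–69: 550 * 0.954 = 525
Net migration: 0–9 − 102 → 752
Giving 752 / 1118 / 847 / 942 / 1316 / 1140 / 525.
Period 2.
Births: 847 * 0.252 = 213, 942 * 0.439 = 414 → total 627
10–19: 752 * 0.972 = 731
20–29: 1118 * 0.973 = 1088
30–39: 847 * 0.971 = 822
40–49: 942 * 0.947 = 892
50–59: 1316 * 0.95 = 1250
60–69: 1140 * 0.954 = 1088
Net migration: 0–9 − 102 → 525
Giving 525 / 731 / 1088 / 822 / 892 / 1250 / 1088.
Total: 6540 → 6396; change = -144; percentage change = -2.2%

-2.2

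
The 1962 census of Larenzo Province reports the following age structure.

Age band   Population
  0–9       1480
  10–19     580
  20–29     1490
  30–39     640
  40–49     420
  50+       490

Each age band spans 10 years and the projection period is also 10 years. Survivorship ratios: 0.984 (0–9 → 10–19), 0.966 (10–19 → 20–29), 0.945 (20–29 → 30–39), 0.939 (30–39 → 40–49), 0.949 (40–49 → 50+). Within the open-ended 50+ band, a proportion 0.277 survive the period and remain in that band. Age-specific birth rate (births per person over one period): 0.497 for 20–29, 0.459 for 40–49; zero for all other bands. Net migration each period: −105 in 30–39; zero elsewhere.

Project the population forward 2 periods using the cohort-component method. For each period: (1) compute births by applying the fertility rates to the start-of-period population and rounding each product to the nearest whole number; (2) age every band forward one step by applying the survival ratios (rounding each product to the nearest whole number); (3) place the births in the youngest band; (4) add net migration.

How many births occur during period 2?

554

After projecting period 1:
Births: 1490 × 0.497 = 741, 420 × 0.459 = 193 → 934
10–19: 1480 × 0.984 = 1456
20–29: 580 × 0.966 = 560
30–39: 1490 × 0.945 = 1408
40–49: 640 × 0.939 = 601
50+: 420 × 0.949 + 490 × 0.277 = 399 + 136 = 535
Net migration: 30–39 − 105 → 1303
End of period: [934, 1456, 560, 1303, 601, 535]
After projecting period 2:
Births: 560 × 0.497 = 278, 601 × 0.459 = 276 → 554
10–19: 934 × 0.984 = 919
20–29: 1456 × 0.966 = 1406
30–39: 560 × 0.945 = 529
40–49: 1303 × 0.939 = 1224
50+: 601 × 0.949 + 535 × 0.277 = 570 + 148 = 718
Net migration: 30–39 − 105 → 424
End of period: [554, 919, 1406, 424, 1224, 718]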